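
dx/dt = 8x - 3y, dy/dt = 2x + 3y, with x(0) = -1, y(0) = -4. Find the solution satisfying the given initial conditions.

Coefficient matrix A = [[8, -3], [2, 3]].
Characteristic polynomial det(A - λI) = λ^2 - 11λ + 30 = 0.
Eigenvalues λ = 6, 5.
For λ=6: (A-λI) row 1 is [2, -3], so an eigenvector is (-3, -2).
For λ=5: (A-λI) row 1 is [3, -3], so an eigenvector is (-1, -1).
General solution: C_1e^(6t)(-3,-2) + C_2e^(5t)(-1,-1).
Applying x(0)=-1, y(0)=-4 gives C_1=-3, C_2=10.

x(t) = 9e^(6t) - 10e^(5t), y(t) = 6e^(6t) - 10e^(5t)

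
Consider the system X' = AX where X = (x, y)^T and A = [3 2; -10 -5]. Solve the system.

x(t) = c_1e^(-t)cos(2t) + c_2e^(-t)sin(2t), y(t) = -c_1e^(-t)sin(2t) - 2c_1e^(-t)cos(2t) - 2c_2e^(-t)sin(2t) + c_2e^(-t)cos(2t)

Coefficient matrix A = [[3, 2], [-10, -5]].
Characteristic polynomial det(A - λI) = λ^2 + 2λ + 5 = 0.
Eigenvalues λ = -1 ± 2i (complex conjugate pair).
For λ=-1+2i: an eigenvector is (1,-2) - i(0,-1) = (1, -2 + i).
A real fundamental pair from Re and Im of e^((-1+2i)t)v: X_1 = e^(-t)(cos(2t)·(1,-2) + sin(2t)·(0,-1)), X_2 = e^(-t)(sin(2t)·(1,-2) - cos(2t)·(0,-1)).
General solution: c_1X_1 + c_2X_2.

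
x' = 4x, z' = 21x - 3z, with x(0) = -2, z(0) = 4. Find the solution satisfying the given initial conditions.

Coefficient matrix A = [[4, 0], [21, -3]].
Characteristic polynomial det(A - λI) = λ^2 - λ - 12 = 0.
Eigenvalues λ = 4, -3.
For λ=4: (A-λI) row 2 is [21, -7], so an eigenvector is (1, 3).
For λ=-3: (A-λI) row 1 is [7, 0], so an eigenvector is (0, 1).
General solution: K_1e^(4t)(1,3) + K_2e^(-3t)(0,1).
Applying x(0)=-2, z(0)=4 gives K_1=-2, K_2=10.

x(t) = -2e^(4t), z(t) = -6e^(4t) + 10e^(-3t)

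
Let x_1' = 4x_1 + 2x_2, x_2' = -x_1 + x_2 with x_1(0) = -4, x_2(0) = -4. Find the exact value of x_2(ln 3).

108

A = [[4,2],[-1,1]]; eigenvalues λ = 3, 2.
Eigenvectors: (2,-1) for λ=3, (1,-1) for λ=2.
From the initial condition, c_1 = -8, c_2 = 12.
x_2(ln 3) = (-8)(3^3)(-1) + (12)(3^2)(-1) = 108.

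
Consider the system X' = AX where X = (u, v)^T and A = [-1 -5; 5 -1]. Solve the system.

Coefficient matrix A = [[-1, -5], [5, -1]].
Characteristic polynomial det(A - λI) = λ^2 + 2λ + 26 = 0.
Eigenvalues λ = -1 ± 5i (complex conjugate pair).
For λ=-1+5i: an eigenvector is (0,-1) - i(1,0) = (0 - i, -1).
A real fundamental pair from Re and Im of e^((-1+5i)t)v: X_1 = e^(-t)(cos(5t)·(0,-1) + sin(5t)·(1,0)), X_2 = e^(-t)(sin(5t)·(0,-1) - cos(5t)·(1,0)).
General solution: c_1X_1 + c_2X_2.

u(t) = c_1e^(-t)sin(5t) - c_2e^(-t)cos(5t), v(t) = -c_1e^(-t)cos(5t) - c_2e^(-t)sin(5t)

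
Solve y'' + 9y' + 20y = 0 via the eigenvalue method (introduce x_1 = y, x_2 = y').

y(t) = K_1e^(-5t) + K_2e^(-4t)

Let x_1 = y, x_2 = y'. Then x_1' = x_2 and x_2' = -20x_1 - 9x_2.
A = [[0,1],[-20,-9]]; det(A-λI) = λ^2 + 9λ + 20.
Eigenvalues λ = -5, -4 with eigenvectors (1,-5), (1,-4).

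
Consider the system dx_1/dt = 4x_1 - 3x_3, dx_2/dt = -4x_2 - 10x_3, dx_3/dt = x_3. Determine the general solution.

x_1(t) = K_2e^(4t) + K_3e^(t), x_2(t) = K_1e^(-4t) - 2K_3e^(t), x_3(t) = K_3e^(t)

Coefficient matrix A = [[4, 0, -3], [0, -4, -10], [0, 0, 1]].
det(A - λI) = 0 gives eigenvalues λ = -4, 4, 1.
For λ=-4: eigenvector (0,1,0).
For λ=4: eigenvector (1,0,0).
For λ=1: eigenvector (1,-2,1).
General solution: K_1e^(-4t)(0,1,0) + K_2e^(4t)(1,0,0) + K_3e^(t)(1,-2,1).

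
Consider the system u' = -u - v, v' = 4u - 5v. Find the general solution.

Coefficient matrix A = [[-1, -1], [4, -5]].
Characteristic polynomial det(A - λI) = λ^2 + 6λ + 9 = 0.
Single eigenvalue λ = -3 with algebraic multiplicity 2.
Eigenvector v = (-1,-2); generalized eigenvector w with (A-λI)w=v is (0,1).
General solution: e^(-3t)[c_1·v + c_2·(t·v + w)].

u(t) = -c_1e^(-3t) - c_2te^(-3t), v(t) = -2c_1e^(-3t) - 2c_2te^(-3t) + c_2e^(-3t)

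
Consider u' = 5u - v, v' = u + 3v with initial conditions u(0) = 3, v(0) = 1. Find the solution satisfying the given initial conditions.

Coefficient matrix A = [[5, -1], [1, 3]].
Characteristic polynomial det(A - λI) = λ^2 - 8λ + 16 = 0.
Single eigenvalue λ = 4 with algebraic multiplicity 2.
Eigenvector v = (-1,-1); generalized eigenvector w with (A-λI)w=v is (2,3).
General solution: e^(4t)[c_1·v + c_2·(t·v + w)].
Applying u(0)=3, v(0)=1 gives c_1=-7, c_2=-2.

u(t) = 2te^(4t) + 3e^(4t), v(t) = 2te^(4t) + e^(4t)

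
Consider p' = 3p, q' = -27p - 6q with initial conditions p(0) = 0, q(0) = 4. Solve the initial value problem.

Coefficient matrix A = [[3, 0], [-27, -6]].
Characteristic polynomial det(A - λI) = λ^2 + 3λ - 18 = 0.
Eigenvalues λ = -6, 3.
For λ=-6: (A-λI) row 1 is [9, 0], so an eigenvector is (0, -1).
For λ=3: (A-λI) row 2 is [-27, -9], so an eigenvector is (1, -3).
General solution: c_1e^(-6t)(0,-1) + c_2e^(3t)(1,-3).
Applying p(0)=0, q(0)=4 gives c_1=-4, c_2=0.

p(t) = 0, q(t) = 4e^(-6t)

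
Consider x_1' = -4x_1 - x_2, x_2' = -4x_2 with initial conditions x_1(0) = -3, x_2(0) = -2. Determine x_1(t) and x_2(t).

x_1(t) = 2te^(-4t) - 3e^(-4t), x_2(t) = -2e^(-4t)

Coefficient matrix A = [[-4, -1], [0, -4]].
Characteristic polynomial det(A - λI) = λ^2 + 8λ + 16 = 0.
Single eigenvalue λ = -4 with algebraic multiplicity 2.
Eigenvector v = (-1,0); generalized eigenvector w with (A-λI)w=v is (3,1).
General solution: e^(-4t)[C_1·v + C_2·(t·v + w)].
Applying x_1(0)=-3, x_2(0)=-2 gives C_1=-3, C_2=-2.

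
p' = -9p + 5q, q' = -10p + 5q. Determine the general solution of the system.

p(t) = -K_1e^(-2t)sin(t) - 2K_1e^(-2t)cos(t) - 2K_2e^(-2t)sin(t) + K_2e^(-2t)cos(t), q(t) = -K_1e^(-2t)sin(t) - 3K_1e^(-2t)cos(t) - 3K_2e^(-2t)sin(t) + K_2e^(-2t)cos(t)

Coefficient matrix A = [[-9, 5], [-10, 5]].
Characteristic polynomial det(A - λI) = λ^2 + 4λ + 5 = 0.
Eigenvalues λ = -2 ± i (complex conjugate pair).
For λ=-2+i: an eigenvector is (-2,-3) - i(-1,-1) = (-2 + i, -3 + i).
A real fundamental pair from Re and Im of e^((-2+i)t)v: X_1 = e^(-2t)(cos(t)·(-2,-3) + sin(t)·(-1,-1)), X_2 = e^(-2t)(sin(t)·(-2,-3) - cos(t)·(-1,-1)).
General solution: K_1X_1 + K_2X_2.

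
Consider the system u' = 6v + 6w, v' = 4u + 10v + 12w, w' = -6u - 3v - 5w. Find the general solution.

Coefficient matrix A = [[0, 6, 6], [4, 10, 12], [-6, -3, -5]].
det(A - λI) = 0 gives eigenvalues λ = 4, -2, 3.
For λ=4: eigenvector (-3,-6,4).
For λ=-2: eigenvector (0,1,-1).
For λ=3: eigenvector (2,4,-3).
General solution: C_1e^(4t)(-3,-6,4) + C_2e^(-2t)(0,1,-1) + C_3e^(3t)(2,4,-3).

u(t) = -3C_1e^(4t) + 2C_3e^(3t), v(t) = -6C_1e^(4t) + C_2e^(-2t) + 4C_3e^(3t), w(t) = 4C_1e^(4t) - C_2e^(-2t) - 3C_3e^(3t)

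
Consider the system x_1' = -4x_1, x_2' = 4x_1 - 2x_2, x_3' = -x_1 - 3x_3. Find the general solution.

x_1(t) = -K_3e^(-4t), x_2(t) = K_2e^(-2t) + 2K_3e^(-4t), x_3(t) = K_1e^(-3t) - K_3e^(-4t)

Coefficient matrix A = [[-4, 0, 0], [4, -2, 0], [-1, 0, -3]].
det(A - λI) = 0 gives eigenvalues λ = -3, -2, -4.
For λ=-3: eigenvector (0,0,1).
For λ=-2: eigenvector (0,1,0).
For λ=-4: eigenvector (-1,2,-1).
General solution: K_1e^(-3t)(0,0,1) + K_2e^(-2t)(0,1,0) + K_3e^(-4t)(-1,2,-1).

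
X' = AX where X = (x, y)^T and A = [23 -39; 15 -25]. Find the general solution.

Coefficient matrix A = [[23, -39], [15, -25]].
Characteristic polynomial det(A - λI) = λ^2 + 2λ + 10 = 0.
Eigenvalues λ = -1 ± 3i (complex conjugate pair).
For λ=-1+3i: an eigenvector is (-2,-1) - i(-3,-2) = (-2 + 3i, -1 + 2i).
A real fundamental pair from Re and Im of e^((-1+3i)t)v: X_1 = e^(-t)(cos(3t)·(-2,-1) + sin(3t)·(-3,-2)), X_2 = e^(-t)(sin(3t)·(-2,-1) - cos(3t)·(-3,-2)).
General solution: C_1X_1 + C_2X_2.

x(t) = -3C_1e^(-t)sin(3t) - 2C_1e^(-t)cos(3t) - 2C_2e^(-t)sin(3t) + 3C_2e^(-t)cos(3t), y(t) = -2C_1e^(-t)sin(3t) - C_1e^(-t)cos(3t) - C_2e^(-t)sin(3t) + 2C_2e^(-t)cos(3t)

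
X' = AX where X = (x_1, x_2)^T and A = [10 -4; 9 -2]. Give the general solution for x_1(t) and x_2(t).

Coefficient matrix A = [[10, -4], [9, -2]].
Characteristic polynomial det(A - λI) = λ^2 - 8λ + 16 = 0.
Single eigenvalue λ = 4 with algebraic multiplicity 2.
Eigenvector v = (2,3); generalized eigenvector w with (A-λI)w=v is (1,1).
General solution: e^(4t)[K_1·v + K_2·(t·v + w)].

x_1(t) = 2K_1e^(4t) + 2K_2te^(4t) + K_2e^(4t), x_2(t) = 3K_1e^(4t) + 3K_2te^(4t) + K_2e^(4t)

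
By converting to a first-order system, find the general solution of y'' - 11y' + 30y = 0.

y(t) = K_1e^(5t) + K_2e^(6t)

Let x_1 = y, x_2 = y'. Then x_1' = x_2 and x_2' = -30x_1 + 11x_2.
A = [[0,1],[-30,11]]; det(A-λI) = λ^2 - 11λ + 30.
Eigenvalues λ = 5, 6 with eigenvectors (1,5), (1,6).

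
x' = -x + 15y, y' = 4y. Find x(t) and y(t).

Coefficient matrix A = [[-1, 15], [0, 4]].
Characteristic polynomial det(A - λI) = λ^2 - 3λ - 4 = 0.
Eigenvalues λ = -1, 4.
For λ=-1: (A-λI) row 1 is [0, 15], so an eigenvector is (1, 0).
For λ=4: (A-λI) row 1 is [-5, 15], so an eigenvector is (3, 1).
General solution: K_1e^(-t)(1,0) + K_2e^(4t)(3,1).

x(t) = K_1e^(-t) + 3K_2e^(4t), y(t) = K_2e^(4t)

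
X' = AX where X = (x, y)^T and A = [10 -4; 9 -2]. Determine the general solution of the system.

Coefficient matrix A = [[10, -4], [9, -2]].
Characteristic polynomial det(A - λI) = λ^2 - 8λ + 16 = 0.
Single eigenvalue λ = 4 with algebraic multiplicity 2.
Eigenvector v = (-2,-3); generalized eigenvector w with (A-λI)w=v is (-1,-1).
General solution: e^(4t)[K_1·v + K_2·(t·v + w)].

x(t) = -2K_1e^(4t) - 2K_2te^(4t) - K_2e^(4t), y(t) = -3K_1e^(4t) - 3K_2te^(4t) - K_2e^(4t)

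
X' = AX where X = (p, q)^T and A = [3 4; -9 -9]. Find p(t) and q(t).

p(t) = 2c_1e^(-3t) + 2c_2te^(-3t) - c_2e^(-3t), q(t) = -3c_1e^(-3t) - 3c_2te^(-3t) + 2c_2e^(-3t)

Coefficient matrix A = [[3, 4], [-9, -9]].
Characteristic polynomial det(A - λI) = λ^2 + 6λ + 9 = 0.
Single eigenvalue λ = -3 with algebraic multiplicity 2.
Eigenvector v = (2,-3); generalized eigenvector w with (A-λI)w=v is (-1,2).
General solution: e^(-3t)[c_1·v + c_2·(t·v + w)].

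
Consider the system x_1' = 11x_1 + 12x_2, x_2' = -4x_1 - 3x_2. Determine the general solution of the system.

Coefficient matrix A = [[11, 12], [-4, -3]].
Characteristic polynomial det(A - λI) = λ^2 - 8λ + 15 = 0.
Eigenvalues λ = 5, 3.
For λ=5: (A-λI) row 1 is [6, 12], so an eigenvector is (2, -1).
For λ=3: (A-λI) row 1 is [8, 12], so an eigenvector is (3, -2).
General solution: K_1e^(5t)(2,-1) + K_2e^(3t)(3,-2).

x_1(t) = 2K_1e^(5t) + 3K_2e^(3t), x_2(t) = -K_1e^(5t) - 2K_2e^(3t)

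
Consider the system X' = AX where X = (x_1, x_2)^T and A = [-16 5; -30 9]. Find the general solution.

x_1(t) = c_1e^(-t) + c_2e^(-6t), x_2(t) = 3c_1e^(-t) + 2c_2e^(-6t)

Coefficient matrix A = [[-16, 5], [-30, 9]].
Characteristic polynomial det(A - λI) = λ^2 + 7λ + 6 = 0.
Eigenvalues λ = -1, -6.
For λ=-1: (A-λI) row 1 is [-15, 5], so an eigenvector is (1, 3).
For λ=-6: (A-λI) row 1 is [-10, 5], so an eigenvector is (1, 2).
General solution: c_1e^(-t)(1,3) + c_2e^(-6t)(1,2).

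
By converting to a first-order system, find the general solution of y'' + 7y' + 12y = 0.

y(t) = C_1e^(-4t) + C_2e^(-3t)

Let x_1 = y, x_2 = y'. Then x_1' = x_2 and x_2' = -12x_1 - 7x_2.
A = [[0,1],[-12,-7]]; det(A-λI) = λ^2 + 7λ + 12.
Eigenvalues λ = -4, -3 with eigenvectors (1,-4), (1,-3).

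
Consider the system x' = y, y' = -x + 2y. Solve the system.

x(t) = C_1e^(t) + C_2te^(t) - 3C_2e^(t), y(t) = C_1e^(t) + C_2te^(t) - 2C_2e^(t)

Coefficient matrix A = [[0, 1], [-1, 2]].
Characteristic polynomial det(A - λI) = λ^2 - 2λ + 1 = 0.
Single eigenvalue λ = 1 with algebraic multiplicity 2.
Eigenvector v = (1,1); generalized eigenvector w with (A-λI)w=v is (-3,-2).
General solution: e^(t)[C_1·v + C_2·(t·v + w)].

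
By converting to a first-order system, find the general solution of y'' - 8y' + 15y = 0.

y(t) = c_1e^(5t) + c_2e^(3t)

Let x_1 = y, x_2 = y'. Then x_1' = x_2 and x_2' = -15x_1 + 8x_2.
A = [[0,1],[-15,8]]; det(A-λI) = λ^2 - 8λ + 15.
Eigenvalues λ = 5, 3 with eigenvectors (1,5), (1,3).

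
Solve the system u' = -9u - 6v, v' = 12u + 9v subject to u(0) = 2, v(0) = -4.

u(t) = 2e^(3t), v(t) = -4e^(3t)

Coefficient matrix A = [[-9, -6], [12, 9]].
Characteristic polynomial det(A - λI) = λ^2 - 9 = 0.
Eigenvalues λ = -3, 3.
For λ=-3: (A-λI) row 1 is [-6, -6], so an eigenvector is (-1, 1).
For λ=3: (A-λI) row 1 is [-12, -6], so an eigenvector is (1, -2).
General solution: c_1e^(-3t)(-1,1) + c_2e^(3t)(1,-2).
Applying u(0)=2, v(0)=-4 gives c_1=0, c_2=2.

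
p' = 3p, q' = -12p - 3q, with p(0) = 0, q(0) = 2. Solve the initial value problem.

p(t) = 0, q(t) = 2e^(-3t)

Coefficient matrix A = [[3, 0], [-12, -3]].
Characteristic polynomial det(A - λI) = λ^2 - 9 = 0.
Eigenvalues λ = 3, -3.
For λ=3: (A-λI) row 2 is [-12, -6], so an eigenvector is (1, -2).
For λ=-3: (A-λI) row 1 is [6, 0], so an eigenvector is (0, -1).
General solution: c_1e^(3t)(1,-2) + c_2e^(-3t)(0,-1).
Applying p(0)=0, q(0)=2 gives c_1=0, c_2=-2.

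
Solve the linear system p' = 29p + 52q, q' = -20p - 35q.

Coefficient matrix A = [[29, 52], [-20, -35]].
Characteristic polynomial det(A - λI) = λ^2 + 6λ + 25 = 0.
Eigenvalues λ = -3 ± 4i (complex conjugate pair).
For λ=-3+4i: an eigenvector is (2,-1) - i(3,-2) = (2 - 3i, -1 + 2i).
A real fundamental pair from Re and Im of e^((-3+4i)t)v: X_1 = e^(-3t)(cos(4t)·(2,-1) + sin(4t)·(3,-2)), X_2 = e^(-3t)(sin(4t)·(2,-1) - cos(4t)·(3,-2)).
General solution: C_1X_1 + C_2X_2.

p(t) = 3C_1e^(-3t)sin(4t) + 2C_1e^(-3t)cos(4t) + 2C_2e^(-3t)sin(4t) - 3C_2e^(-3t)cos(4t), q(t) = -2C_1e^(-3t)sin(4t) - C_1e^(-3t)cos(4t) - C_2e^(-3t)sin(4t) + 2C_2e^(-3t)cos(4t)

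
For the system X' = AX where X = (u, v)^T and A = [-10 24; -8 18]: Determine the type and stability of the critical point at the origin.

unstable node

A = [[-10,24],[-8,18]]; det(A-λI) = λ^2 - 8λ + 12.
λ = 6, 2: both positive.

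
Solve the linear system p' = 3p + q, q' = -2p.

Coefficient matrix A = [[3, 1], [-2, 0]].
Characteristic polynomial det(A - λI) = λ^2 - 3λ + 2 = 0.
Eigenvalues λ = 2, 1.
For λ=2: (A-λI) row 1 is [1, 1], so an eigenvector is (-1, 1).
For λ=1: (A-λI) row 1 is [2, 1], so an eigenvector is (1, -2).
General solution: C_1e^(2t)(-1,1) + C_2e^(t)(1,-2).

p(t) = -C_1e^(2t) + C_2e^(t), q(t) = C_1e^(2t) - 2C_2e^(t)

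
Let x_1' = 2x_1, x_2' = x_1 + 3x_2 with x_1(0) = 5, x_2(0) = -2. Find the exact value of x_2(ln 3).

A = [[2,0],[1,3]]; eigenvalues λ = 3, 2.
Eigenvectors: (0,1) for λ=3, (-1,1) for λ=2.
From the initial condition, c_1 = 3, c_2 = -5.
x_2(ln 3) = (3)(3^3)(1) + (-5)(3^2)(1) = 36.

36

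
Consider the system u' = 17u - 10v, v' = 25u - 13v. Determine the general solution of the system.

Coefficient matrix A = [[17, -10], [25, -13]].
Characteristic polynomial det(A - λI) = λ^2 - 4λ + 29 = 0.
Eigenvalues λ = 2 ± 5i (complex conjugate pair).
For λ=2+5i: an eigenvector is (1,1) - i(1,2) = (1 - i, 1 - 2i).
A real fundamental pair from Re and Im of e^((2+5i)t)v: X_1 = e^(2t)(cos(5t)·(1,1) + sin(5t)·(1,2)), X_2 = e^(2t)(sin(5t)·(1,1) - cos(5t)·(1,2)).
General solution: C_1X_1 + C_2X_2.

u(t) = C_1e^(2t)sin(5t) + C_1e^(2t)cos(5t) + C_2e^(2t)sin(5t) - C_2e^(2t)cos(5t), v(t) = 2C_1e^(2t)sin(5t) + C_1e^(2t)cos(5t) + C_2e^(2t)sin(5t) - 2C_2e^(2t)cos(5t)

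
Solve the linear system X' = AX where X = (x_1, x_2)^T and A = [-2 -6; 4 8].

x_1(t) = C_1e^(4t) + 3C_2e^(2t), x_2(t) = -C_1e^(4t) - 2C_2e^(2t)

Coefficient matrix A = [[-2, -6], [4, 8]].
Characteristic polynomial det(A - λI) = λ^2 - 6λ + 8 = 0.
Eigenvalues λ = 4, 2.
For λ=4: (A-λI) row 1 is [-6, -6], so an eigenvector is (1, -1).
For λ=2: (A-λI) row 1 is [-4, -6], so an eigenvector is (3, -2).
General solution: C_1e^(4t)(1,-1) + C_2e^(2t)(3,-2).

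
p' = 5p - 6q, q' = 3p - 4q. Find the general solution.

p(t) = 2c_1e^(2t) + c_2e^(-t), q(t) = c_1e^(2t) + c_2e^(-t)

Coefficient matrix A = [[5, -6], [3, -4]].
Characteristic polynomial det(A - λI) = λ^2 - λ - 2 = 0.
Eigenvalues λ = 2, -1.
For λ=2: (A-λI) row 1 is [3, -6], so an eigenvector is (2, 1).
For λ=-1: (A-λI) row 1 is [6, -6], so an eigenvector is (1, 1).
General solution: c_1e^(2t)(2,1) + c_2e^(-t)(1,1).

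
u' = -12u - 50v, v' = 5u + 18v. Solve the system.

Coefficient matrix A = [[-12, -50], [5, 18]].
Characteristic polynomial det(A - λI) = λ^2 - 6λ + 34 = 0.
Eigenvalues λ = 3 ± 5i (complex conjugate pair).
For λ=3+5i: an eigenvector is (1,0) - i(-3,1) = (1 + 3i, 0 - i).
A real fundamental pair from Re and Im of e^((3+5i)t)v: X_1 = e^(3t)(cos(5t)·(1,0) + sin(5t)·(-3,1)), X_2 = e^(3t)(sin(5t)·(1,0) - cos(5t)·(-3,1)).
General solution: C_1X_1 + C_2X_2.

u(t) = -3C_1e^(3t)sin(5t) + C_1e^(3t)cos(5t) + C_2e^(3t)sin(5t) + 3C_2e^(3t)cos(5t), v(t) = C_1e^(3t)sin(5t) - C_2e^(3t)cos(5t)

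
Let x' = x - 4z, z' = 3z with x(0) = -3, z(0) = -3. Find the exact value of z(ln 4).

-192

A = [[1,-4],[0,3]]; eigenvalues λ = 1, 3.
Eigenvectors: (-1,0) for λ=1, (-2,1) for λ=3.
From the initial condition, c_1 = 9, c_2 = -3.
z(ln 4) = (9)(4^1)(0) + (-3)(4^3)(1) = -192.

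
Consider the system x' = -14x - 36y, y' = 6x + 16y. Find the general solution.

Coefficient matrix A = [[-14, -36], [6, 16]].
Characteristic polynomial det(A - λI) = λ^2 - 2λ - 8 = 0.
Eigenvalues λ = -2, 4.
For λ=-2: (A-λI) row 1 is [-12, -36], so an eigenvector is (3, -1).
For λ=4: (A-λI) row 1 is [-18, -36], so an eigenvector is (2, -1).
General solution: c_1e^(-2t)(3,-1) + c_2e^(4t)(2,-1).

x(t) = 3c_1e^(-2t) + 2c_2e^(4t), y(t) = -c_1e^(-2t) - c_2e^(4t)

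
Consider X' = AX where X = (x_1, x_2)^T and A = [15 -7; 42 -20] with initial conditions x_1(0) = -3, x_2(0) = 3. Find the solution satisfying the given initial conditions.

Coefficient matrix A = [[15, -7], [42, -20]].
Characteristic polynomial det(A - λI) = λ^2 + 5λ - 6 = 0.
Eigenvalues λ = 1, -6.
For λ=1: (A-λI) row 1 is [14, -7], so an eigenvector is (-1, -2).
For λ=-6: (A-λI) row 1 is [21, -7], so an eigenvector is (1, 3).
General solution: K_1e^(t)(-1,-2) + K_2e^(-6t)(1,3).
Applying x_1(0)=-3, x_2(0)=3 gives K_1=12, K_2=9.

x_1(t) = -12e^(t) + 9e^(-6t), x_2(t) = -24e^(t) + 27e^(-6t)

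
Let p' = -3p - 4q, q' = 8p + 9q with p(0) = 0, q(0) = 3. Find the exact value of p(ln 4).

A = [[-3,-4],[8,9]]; eigenvalues λ = 5, 1.
Eigenvectors: (-1,2) for λ=5, (1,-1) for λ=1.
From the initial condition, c_1 = 3, c_2 = 3.
p(ln 4) = (3)(4^5)(-1) + (3)(4^1)(1) = -3060.

-3060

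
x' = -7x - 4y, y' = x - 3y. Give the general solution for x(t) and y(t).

Coefficient matrix A = [[-7, -4], [1, -3]].
Characteristic polynomial det(A - λI) = λ^2 + 10λ + 25 = 0.
Single eigenvalue λ = -5 with algebraic multiplicity 2.
Eigenvector v = (-2,1); generalized eigenvector w with (A-λI)w=v is (-3,2).
General solution: e^(-5t)[c_1·v + c_2·(t·v + w)].

x(t) = -2c_1e^(-5t) - 2c_2te^(-5t) - 3c_2e^(-5t), y(t) = c_1e^(-5t) + c_2te^(-5t) + 2c_2e^(-5t)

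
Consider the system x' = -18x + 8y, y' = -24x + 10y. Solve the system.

Coefficient matrix A = [[-18, 8], [-24, 10]].
Characteristic polynomial det(A - λI) = λ^2 + 8λ + 12 = 0.
Eigenvalues λ = -2, -6.
For λ=-2: (A-λI) row 1 is [-16, 8], so an eigenvector is (1, 2).
For λ=-6: (A-λI) row 1 is [-12, 8], so an eigenvector is (2, 3).
General solution: c_1e^(-2t)(1,2) + c_2e^(-6t)(2,3).

x(t) = c_1e^(-2t) + 2c_2e^(-6t), y(t) = 2c_1e^(-2t) + 3c_2e^(-6t)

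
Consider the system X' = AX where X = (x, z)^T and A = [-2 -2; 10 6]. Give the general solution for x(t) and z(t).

Coefficient matrix A = [[-2, -2], [10, 6]].
Characteristic polynomial det(A - λI) = λ^2 - 4λ + 8 = 0.
Eigenvalues λ = 2 ± 2i (complex conjugate pair).
For λ=2+2i: an eigenvector is (1,-2) - i(0,1) = (1, -2 - i).
A real fundamental pair from Re and Im of e^((2+2i)t)v: X_1 = e^(2t)(cos(2t)·(1,-2) + sin(2t)·(0,1)), X_2 = e^(2t)(sin(2t)·(1,-2) - cos(2t)·(0,1)).
General solution: K_1X_1 + K_2X_2.

x(t) = K_1e^(2t)cos(2t) + K_2e^(2t)sin(2t), z(t) = K_1e^(2t)sin(2t) - 2K_1e^(2t)cos(2t) - 2K_2e^(2t)sin(2t) - K_2e^(2t)cos(2t)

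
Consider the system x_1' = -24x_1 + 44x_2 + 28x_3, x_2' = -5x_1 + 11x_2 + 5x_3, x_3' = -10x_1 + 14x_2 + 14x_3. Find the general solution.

Coefficient matrix A = [[-24, 44, 28], [-5, 11, 5], [-10, 14, 14]].
det(A - λI) = 0 gives eigenvalues λ = 4, 1, -4.
For λ=4: eigenvector (1,0,1).
For λ=1: eigenvector (4,1,2).
For λ=-4: eigenvector (5,1,2).
General solution: C_1e^(4t)(1,0,1) + C_2e^(t)(4,1,2) + C_3e^(-4t)(5,1,2).

x_1(t) = C_1e^(4t) + 4C_2e^(t) + 5C_3e^(-4t), x_2(t) = C_2e^(t) + C_3e^(-4t), x_3(t) = C_1e^(4t) + 2C_2e^(t) + 2C_3e^(-4t)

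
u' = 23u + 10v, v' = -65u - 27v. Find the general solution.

Coefficient matrix A = [[23, 10], [-65, -27]].
Characteristic polynomial det(A - λI) = λ^2 + 4λ + 29 = 0.
Eigenvalues λ = -2 ± 5i (complex conjugate pair).
For λ=-2+5i: an eigenvector is (1,-2) - i(1,-3) = (1 - i, -2 + 3i).
A real fundamental pair from Re and Im of e^((-2+5i)t)v: X_1 = e^(-2t)(cos(5t)·(1,-2) + sin(5t)·(1,-3)), X_2 = e^(-2t)(sin(5t)·(1,-2) - cos(5t)·(1,-3)).
General solution: K_1X_1 + K_2X_2.

u(t) = K_1e^(-2t)sin(5t) + K_1e^(-2t)cos(5t) + K_2e^(-2t)sin(5t) - K_2e^(-2t)cos(5t), v(t) = -3K_1e^(-2t)sin(5t) - 2K_1e^(-2t)cos(5t) - 2K_2e^(-2t)sin(5t) + 3K_2e^(-2t)cos(5t)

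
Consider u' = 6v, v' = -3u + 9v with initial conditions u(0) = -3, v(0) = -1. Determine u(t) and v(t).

Coefficient matrix A = [[0, 6], [-3, 9]].
Characteristic polynomial det(A - λI) = λ^2 - 9λ + 18 = 0.
Eigenvalues λ = 6, 3.
For λ=6: (A-λI) row 1 is [-6, 6], so an eigenvector is (1, 1).
For λ=3: (A-λI) row 1 is [-3, 6], so an eigenvector is (2, 1).
General solution: C_1e^(6t)(1,1) + C_2e^(3t)(2,1).
Applying u(0)=-3, v(0)=-1 gives C_1=1, C_2=-2.

u(t) = e^(6t) - 4e^(3t), v(t) = e^(6t) - 2e^(3t)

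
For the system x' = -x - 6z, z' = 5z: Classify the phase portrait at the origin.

saddle

A = [[-1,-6],[0,5]]; det(A-λI) = λ^2 - 4λ - 5.
λ = -1, 5: opposite signs.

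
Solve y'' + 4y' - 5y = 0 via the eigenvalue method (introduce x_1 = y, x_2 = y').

y(t) = K_1e^(t) + K_2e^(-5t)

Let x_1 = y, x_2 = y'. Then x_1' = x_2 and x_2' = 5x_1 - 4x_2.
A = [[0,1],[5,-4]]; det(A-λI) = λ^2 + 4λ - 5.
Eigenvalues λ = 1, -5 with eigenvectors (1,1), (1,-5).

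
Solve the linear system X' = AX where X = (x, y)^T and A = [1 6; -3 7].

Coefficient matrix A = [[1, 6], [-3, 7]].
Characteristic polynomial det(A - λI) = λ^2 - 8λ + 25 = 0.
Eigenvalues λ = 4 ± 3i (complex conjugate pair).
For λ=4+3i: an eigenvector is (-1,0) - i(1,1) = (-1 - i, 0 - i).
A real fundamental pair from Re and Im of e^((4+3i)t)v: X_1 = e^(4t)(cos(3t)·(-1,0) + sin(3t)·(1,1)), X_2 = e^(4t)(sin(3t)·(-1,0) - cos(3t)·(1,1)).
General solution: K_1X_1 + K_2X_2.

x(t) = K_1e^(4t)sin(3t) - K_1e^(4t)cos(3t) - K_2e^(4t)sin(3t) - K_2e^(4t)cos(3t), y(t) = K_1e^(4t)sin(3t) - K_2e^(4t)cos(3t)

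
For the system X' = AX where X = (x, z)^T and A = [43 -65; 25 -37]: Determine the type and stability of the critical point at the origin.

unstable spiral

A = [[43,-65],[25,-37]]; det(A-λI) = λ^2 - 6λ + 34.
λ = 3 ± 5i: positive real part.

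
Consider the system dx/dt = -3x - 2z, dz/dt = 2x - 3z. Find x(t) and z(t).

x(t) = -c_1e^(-3t)sin(2t) + c_2e^(-3t)cos(2t), z(t) = c_1e^(-3t)cos(2t) + c_2e^(-3t)sin(2t)

Coefficient matrix A = [[-3, -2], [2, -3]].
Characteristic polynomial det(A - λI) = λ^2 + 6λ + 13 = 0.
Eigenvalues λ = -3 ± 2i (complex conjugate pair).
For λ=-3+2i: an eigenvector is (0,1) - i(-1,0) = (0 + i, 1).
A real fundamental pair from Re and Im of e^((-3+2i)t)v: X_1 = e^(-3t)(cos(2t)·(0,1) + sin(2t)·(-1,0)), X_2 = e^(-3t)(sin(2t)·(0,1) - cos(2t)·(-1,0)).
General solution: c_1X_1 + c_2X_2.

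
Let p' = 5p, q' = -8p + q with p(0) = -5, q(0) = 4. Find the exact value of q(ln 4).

10216

A = [[5,0],[-8,1]]; eigenvalues λ = 5, 1.
Eigenvectors: (1,-2) for λ=5, (0,1) for λ=1.
From the initial condition, c_1 = -5, c_2 = -6.
q(ln 4) = (-5)(4^5)(-2) + (-6)(4^1)(1) = 10216.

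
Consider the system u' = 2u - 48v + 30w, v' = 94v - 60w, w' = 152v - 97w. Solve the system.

u(t) = -2c_1e^(-t) + c_3e^(2t), v(t) = -12c_1e^(-t) + 5c_2e^(-2t), w(t) = -19c_1e^(-t) + 8c_2e^(-2t)

Coefficient matrix A = [[2, -48, 30], [0, 94, -60], [0, 152, -97]].
det(A - λI) = 0 gives eigenvalues λ = -1, -2, 2.
For λ=-1: eigenvector (-2,-12,-19).
For λ=-2: eigenvector (0,5,8).
For λ=2: eigenvector (1,0,0).
General solution: c_1e^(-t)(-2,-12,-19) + c_2e^(-2t)(0,5,8) + c_3e^(2t)(1,0,0).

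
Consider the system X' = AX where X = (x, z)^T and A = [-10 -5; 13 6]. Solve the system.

x(t) = 2C_1e^(-2t)sin(t) + C_1e^(-2t)cos(t) + C_2e^(-2t)sin(t) - 2C_2e^(-2t)cos(t), z(t) = -3C_1e^(-2t)sin(t) - 2C_1e^(-2t)cos(t) - 2C_2e^(-2t)sin(t) + 3C_2e^(-2t)cos(t)

Coefficient matrix A = [[-10, -5], [13, 6]].
Characteristic polynomial det(A - λI) = λ^2 + 4λ + 5 = 0.
Eigenvalues λ = -2 ± i (complex conjugate pair).
For λ=-2+i: an eigenvector is (1,-2) - i(2,-3) = (1 - 2i, -2 + 3i).
A real fundamental pair from Re and Im of e^((-2+i)t)v: X_1 = e^(-2t)(cos(t)·(1,-2) + sin(t)·(2,-3)), X_2 = e^(-2t)(sin(t)·(1,-2) - cos(t)·(2,-3)).
General solution: C_1X_1 + C_2X_2.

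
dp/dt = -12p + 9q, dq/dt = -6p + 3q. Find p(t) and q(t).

p(t) = K_1e^(-3t) - 3K_2e^(-6t), q(t) = K_1e^(-3t) - 2K_2e^(-6t)

Coefficient matrix A = [[-12, 9], [-6, 3]].
Characteristic polynomial det(A - λI) = λ^2 + 9λ + 18 = 0.
Eigenvalues λ = -3, -6.
For λ=-3: (A-λI) row 1 is [-9, 9], so an eigenvector is (1, 1).
For λ=-6: (A-λI) row 1 is [-6, 9], so an eigenvector is (-3, -2).
General solution: K_1e^(-3t)(1,1) + K_2e^(-6t)(-3,-2).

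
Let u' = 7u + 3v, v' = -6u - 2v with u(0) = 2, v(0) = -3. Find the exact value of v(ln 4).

A = [[7,3],[-6,-2]]; eigenvalues λ = 4, 1.
Eigenvectors: (1,-1) for λ=4, (-1,2) for λ=1.
From the initial condition, c_1 = 1, c_2 = -1.
v(ln 4) = (1)(4^4)(-1) + (-1)(4^1)(2) = -264.

-264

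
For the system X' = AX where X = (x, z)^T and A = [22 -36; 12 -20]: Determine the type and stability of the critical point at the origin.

A = [[22,-36],[12,-20]]; det(A-λI) = λ^2 - 2λ - 8.
λ = -2, 4: opposite signs.

saddle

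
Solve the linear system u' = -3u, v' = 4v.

Coefficient matrix A = [[-3, 0], [0, 4]].
Characteristic polynomial det(A - λI) = λ^2 - λ - 12 = 0.
Eigenvalues λ = 4, -3.
For λ=4: (A-λI) row 1 is [-7, 0], so an eigenvector is (0, -1).
For λ=-3: (A-λI) row 2 is [0, 7], so an eigenvector is (1, 0).
General solution: c_1e^(4t)(0,-1) + c_2e^(-3t)(1,0).

u(t) = c_2e^(-3t), v(t) = -c_1e^(4t)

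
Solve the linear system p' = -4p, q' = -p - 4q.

p(t) = C_2e^(-4t), q(t) = -C_1e^(-4t) - C_2te^(-4t) - 3C_2e^(-4t)

Coefficient matrix A = [[-4, 0], [-1, -4]].
Characteristic polynomial det(A - λI) = λ^2 + 8λ + 16 = 0.
Single eigenvalue λ = -4 with algebraic multiplicity 2.
Eigenvector v = (0,-1); generalized eigenvector w with (A-λI)w=v is (1,-3).
General solution: e^(-4t)[C_1·v + C_2·(t·v + w)].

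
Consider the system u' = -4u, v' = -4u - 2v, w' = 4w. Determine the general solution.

u(t) = c_1e^(-4t), v(t) = 2c_1e^(-4t) + c_3e^(-2t), w(t) = c_2e^(4t)

Coefficient matrix A = [[-4, 0, 0], [-4, -2, 0], [0, 0, 4]].
det(A - λI) = 0 gives eigenvalues λ = -4, 4, -2.
For λ=-4: eigenvector (1,2,0).
For λ=4: eigenvector (0,0,1).
For λ=-2: eigenvector (0,1,0).
General solution: c_1e^(-4t)(1,2,0) + c_2e^(4t)(0,0,1) + c_3e^(-2t)(0,1,0).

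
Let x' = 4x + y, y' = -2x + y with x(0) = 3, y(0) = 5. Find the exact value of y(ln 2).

A = [[4,1],[-2,1]]; eigenvalues λ = 2, 3.
Eigenvectors: (-1,2) for λ=2, (1,-1) for λ=3.
From the initial condition, c_1 = 8, c_2 = 11.
y(ln 2) = (8)(2^2)(2) + (11)(2^3)(-1) = -24.

-24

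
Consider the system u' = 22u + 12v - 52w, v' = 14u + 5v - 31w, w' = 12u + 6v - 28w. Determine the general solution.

Coefficient matrix A = [[22, 12, -52], [14, 5, -31], [12, 6, -28]].
det(A - λI) = 0 gives eigenvalues λ = 2, -1, -2.
For λ=2: eigenvector (2,1,1).
For λ=-1: eigenvector (-4,-1,-2).
For λ=-2: eigenvector (1,-2,0).
General solution: C_1e^(2t)(2,1,1) + C_2e^(-t)(-4,-1,-2) + C_3e^(-2t)(1,-2,0).

u(t) = 2C_1e^(2t) - 4C_2e^(-t) + C_3e^(-2t), v(t) = C_1e^(2t) - C_2e^(-t) - 2C_3e^(-2t), w(t) = C_1e^(2t) - 2C_2e^(-t)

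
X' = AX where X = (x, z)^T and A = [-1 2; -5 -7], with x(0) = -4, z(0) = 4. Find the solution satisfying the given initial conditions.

Coefficient matrix A = [[-1, 2], [-5, -7]].
Characteristic polynomial det(A - λI) = λ^2 + 8λ + 17 = 0.
Eigenvalues λ = -4 ± i (complex conjugate pair).
For λ=-4+i: an eigenvector is (-1,2) - i(1,-1) = (-1 - i, 2 + i).
A real fundamental pair from Re and Im of e^((-4+i)t)v: X_1 = e^(-4t)(cos(t)·(-1,2) + sin(t)·(1,-1)), X_2 = e^(-4t)(sin(t)·(-1,2) - cos(t)·(1,-1)).
General solution: C_1X_1 + C_2X_2.
Applying x(0)=-4, z(0)=4 gives C_1=0, C_2=4.

x(t) = -4e^(-4t)sin(t) - 4e^(-4t)cos(t), z(t) = 8e^(-4t)sin(t) + 4e^(-4t)cos(t)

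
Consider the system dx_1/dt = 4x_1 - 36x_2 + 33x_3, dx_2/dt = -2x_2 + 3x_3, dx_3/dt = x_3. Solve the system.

Coefficient matrix A = [[4, -36, 33], [0, -2, 3], [0, 0, 1]].
det(A - λI) = 0 gives eigenvalues λ = -2, 4, 1.
For λ=-2: eigenvector (6,1,0).
For λ=4: eigenvector (1,0,0).
For λ=1: eigenvector (1,1,1).
General solution: c_1e^(-2t)(6,1,0) + c_2e^(4t)(1,0,0) + c_3e^(t)(1,1,1).

x_1(t) = 6c_1e^(-2t) + c_2e^(4t) + c_3e^(t), x_2(t) = c_1e^(-2t) + c_3e^(t), x_3(t) = c_3e^(t)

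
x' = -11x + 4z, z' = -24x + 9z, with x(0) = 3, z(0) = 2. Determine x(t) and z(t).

x(t) = -4e^(t) + 7e^(-3t), z(t) = -12e^(t) + 14e^(-3t)

Coefficient matrix A = [[-11, 4], [-24, 9]].
Characteristic polynomial det(A - λI) = λ^2 + 2λ - 3 = 0.
Eigenvalues λ = 1, -3.
For λ=1: (A-λI) row 1 is [-12, 4], so an eigenvector is (-1, -3).
For λ=-3: (A-λI) row 1 is [-8, 4], so an eigenvector is (-1, -2).
General solution: K_1e^(t)(-1,-3) + K_2e^(-3t)(-1,-2).
Applying x(0)=3, z(0)=2 gives K_1=4, K_2=-7.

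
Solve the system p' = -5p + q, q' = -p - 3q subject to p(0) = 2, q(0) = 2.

p(t) = 2e^(-4t), q(t) = 2e^(-4t)

Coefficient matrix A = [[-5, 1], [-1, -3]].
Characteristic polynomial det(A - λI) = λ^2 + 8λ + 16 = 0.
Single eigenvalue λ = -4 with algebraic multiplicity 2.
Eigenvector v = (1,1); generalized eigenvector w with (A-λI)w=v is (1,2).
General solution: e^(-4t)[C_1·v + C_2·(t·v + w)].
Applying p(0)=2, q(0)=2 gives C_1=2, C_2=0.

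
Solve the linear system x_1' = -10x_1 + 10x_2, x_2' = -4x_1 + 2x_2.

Coefficient matrix A = [[-10, 10], [-4, 2]].
Characteristic polynomial det(A - λI) = λ^2 + 8λ + 20 = 0.
Eigenvalues λ = -4 ± 2i (complex conjugate pair).
For λ=-4+2i: an eigenvector is (-1,-1) - i(-2,-1) = (-1 + 2i, -1 + i).
A real fundamental pair from Re and Im of e^((-4+2i)t)v: X_1 = e^(-4t)(cos(2t)·(-1,-1) + sin(2t)·(-2,-1)), X_2 = e^(-4t)(sin(2t)·(-1,-1) - cos(2t)·(-2,-1)).
General solution: c_1X_1 + c_2X_2.

x_1(t) = -2c_1e^(-4t)sin(2t) - c_1e^(-4t)cos(2t) - c_2e^(-4t)sin(2t) + 2c_2e^(-4t)cos(2t), x_2(t) = -c_1e^(-4t)sin(2t) - c_1e^(-4t)cos(2t) - c_2e^(-4t)sin(2t) + c_2e^(-4t)cos(2t)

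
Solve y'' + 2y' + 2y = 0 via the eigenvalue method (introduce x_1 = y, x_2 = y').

y(t) = C_1e^(-t)cos(t) + C_2e^(-t)sin(t)

Let x_1 = y, x_2 = y'. Then x_1' = x_2 and x_2' = -2x_1 - 2x_2.
A = [[0,1],[-2,-2]]; det(A-λI) = λ^2 + 2λ + 2.
Eigenvalues λ = -1 ± i.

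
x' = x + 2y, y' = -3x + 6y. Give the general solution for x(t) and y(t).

x(t) = 2K_1e^(4t) + K_2e^(3t), y(t) = 3K_1e^(4t) + K_2e^(3t)

Coefficient matrix A = [[1, 2], [-3, 6]].
Characteristic polynomial det(A - λI) = λ^2 - 7λ + 12 = 0.
Eigenvalues λ = 4, 3.
For λ=4: (A-λI) row 1 is [-3, 2], so an eigenvector is (2, 3).
For λ=3: (A-λI) row 1 is [-2, 2], so an eigenvector is (1, 1).
General solution: K_1e^(4t)(2,3) + K_2e^(3t)(1,1).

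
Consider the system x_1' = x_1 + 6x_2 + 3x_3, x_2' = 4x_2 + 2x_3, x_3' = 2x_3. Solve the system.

x_1(t) = c_1e^(t) - 3c_2e^(2t) + 2c_3e^(4t), x_2(t) = -c_2e^(2t) + c_3e^(4t), x_3(t) = c_2e^(2t)

Coefficient matrix A = [[1, 6, 3], [0, 4, 2], [0, 0, 2]].
det(A - λI) = 0 gives eigenvalues λ = 1, 2, 4.
For λ=1: eigenvector (1,0,0).
For λ=2: eigenvector (-3,-1,1).
For λ=4: eigenvector (2,1,0).
General solution: c_1e^(t)(1,0,0) + c_2e^(2t)(-3,-1,1) + c_3e^(4t)(2,1,0).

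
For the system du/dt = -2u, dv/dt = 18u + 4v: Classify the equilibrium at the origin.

A = [[-2,0],[18,4]]; det(A-λI) = λ^2 - 2λ - 8.
λ = -2, 4: opposite signs.

saddle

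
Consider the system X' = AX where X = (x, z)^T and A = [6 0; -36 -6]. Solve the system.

Coefficient matrix A = [[6, 0], [-36, -6]].
Characteristic polynomial det(A - λI) = λ^2 - 36 = 0.
Eigenvalues λ = -6, 6.
For λ=-6: (A-λI) row 1 is [12, 0], so an eigenvector is (0, -1).
For λ=6: (A-λI) row 2 is [-36, -12], so an eigenvector is (-1, 3).
General solution: c_1e^(-6t)(0,-1) + c_2e^(6t)(-1,3).

x(t) = -c_2e^(6t), z(t) = -c_1e^(-6t) + 3c_2e^(6t)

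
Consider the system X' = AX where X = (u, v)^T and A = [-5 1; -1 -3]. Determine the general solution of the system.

u(t) = C_1e^(-4t) + C_2te^(-4t) + 2C_2e^(-4t), v(t) = C_1e^(-4t) + C_2te^(-4t) + 3C_2e^(-4t)

Coefficient matrix A = [[-5, 1], [-1, -3]].
Characteristic polynomial det(A - λI) = λ^2 + 8λ + 16 = 0.
Single eigenvalue λ = -4 with algebraic multiplicity 2.
Eigenvector v = (1,1); generalized eigenvector w with (A-λI)w=v is (2,3).
General solution: e^(-4t)[C_1·v + C_2·(t·v + w)].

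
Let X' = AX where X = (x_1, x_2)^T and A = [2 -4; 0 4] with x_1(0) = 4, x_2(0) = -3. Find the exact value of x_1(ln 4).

1504

A = [[2,-4],[0,4]]; eigenvalues λ = 4, 2.
Eigenvectors: (2,-1) for λ=4, (1,0) for λ=2.
From the initial condition, c_1 = 3, c_2 = -2.
x_1(ln 4) = (3)(4^4)(2) + (-2)(4^2)(1) = 1504.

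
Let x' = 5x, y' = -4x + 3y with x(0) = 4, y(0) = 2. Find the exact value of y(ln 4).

-7552

A = [[5,0],[-4,3]]; eigenvalues λ = 3, 5.
Eigenvectors: (0,-1) for λ=3, (1,-2) for λ=5.
From the initial condition, c_1 = -10, c_2 = 4.
y(ln 4) = (-10)(4^3)(-1) + (4)(4^5)(-2) = -7552.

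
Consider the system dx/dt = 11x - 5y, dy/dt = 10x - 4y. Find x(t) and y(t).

Coefficient matrix A = [[11, -5], [10, -4]].
Characteristic polynomial det(A - λI) = λ^2 - 7λ + 6 = 0.
Eigenvalues λ = 6, 1.
For λ=6: (A-λI) row 1 is [5, -5], so an eigenvector is (-1, -1).
For λ=1: (A-λI) row 1 is [10, -5], so an eigenvector is (-1, -2).
General solution: c_1e^(6t)(-1,-1) + c_2e^(t)(-1,-2).

x(t) = -c_1e^(6t) - c_2e^(t), y(t) = -c_1e^(6t) - 2c_2e^(t)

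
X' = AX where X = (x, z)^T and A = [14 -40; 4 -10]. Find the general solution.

x(t) = -3C_1e^(2t)sin(4t) - C_1e^(2t)cos(4t) - C_2e^(2t)sin(4t) + 3C_2e^(2t)cos(4t), z(t) = -C_1e^(2t)sin(4t) + C_2e^(2t)cos(4t)

Coefficient matrix A = [[14, -40], [4, -10]].
Characteristic polynomial det(A - λI) = λ^2 - 4λ + 20 = 0.
Eigenvalues λ = 2 ± 4i (complex conjugate pair).
For λ=2+4i: an eigenvector is (-1,0) - i(-3,-1) = (-1 + 3i, 0 + i).
A real fundamental pair from Re and Im of e^((2+4i)t)v: X_1 = e^(2t)(cos(4t)·(-1,0) + sin(4t)·(-3,-1)), X_2 = e^(2t)(sin(4t)·(-1,0) - cos(4t)·(-3,-1)).
General solution: C_1X_1 + C_2X_2.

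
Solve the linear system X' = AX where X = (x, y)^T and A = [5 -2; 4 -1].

Coefficient matrix A = [[5, -2], [4, -1]].
Characteristic polynomial det(A - λI) = λ^2 - 4λ + 3 = 0.
Eigenvalues λ = 1, 3.
For λ=1: (A-λI) row 1 is [4, -2], so an eigenvector is (1, 2).
For λ=3: (A-λI) row 1 is [2, -2], so an eigenvector is (1, 1).
General solution: C_1e^(t)(1,2) + C_2e^(3t)(1,1).

x(t) = C_1e^(t) + C_2e^(3t), y(t) = 2C_1e^(t) + C_2e^(3t)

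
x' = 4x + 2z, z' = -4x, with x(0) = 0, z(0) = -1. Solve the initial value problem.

x(t) = -e^(2t)sin(2t), z(t) = e^(2t)sin(2t) - e^(2t)cos(2t)

Coefficient matrix A = [[4, 2], [-4, 0]].
Characteristic polynomial det(A - λI) = λ^2 - 4λ + 8 = 0.
Eigenvalues λ = 2 ± 2i (complex conjugate pair).
For λ=2+2i: an eigenvector is (1,-1) - i(0,-1) = (1, -1 + i).
A real fundamental pair from Re and Im of e^((2+2i)t)v: X_1 = e^(2t)(cos(2t)·(1,-1) + sin(2t)·(0,-1)), X_2 = e^(2t)(sin(2t)·(1,-1) - cos(2t)·(0,-1)).
General solution: c_1X_1 + c_2X_2.
Applying x(0)=0, z(0)=-1 gives c_1=0, c_2=-1.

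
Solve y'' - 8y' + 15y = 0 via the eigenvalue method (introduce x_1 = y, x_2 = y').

y(t) = C_1e^(3t) + C_2e^(5t)

Let x_1 = y, x_2 = y'. Then x_1' = x_2 and x_2' = -15x_1 + 8x_2.
A = [[0,1],[-15,8]]; det(A-λI) = λ^2 - 8λ + 15.
Eigenvalues λ = 3, 5 with eigenvectors (1,3), (1,5).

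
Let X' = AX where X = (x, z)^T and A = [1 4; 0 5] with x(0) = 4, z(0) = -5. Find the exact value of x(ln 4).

A = [[1,4],[0,5]]; eigenvalues λ = 5, 1.
Eigenvectors: (1,1) for λ=5, (-1,0) for λ=1.
From the initial condition, c_1 = -5, c_2 = -9.
x(ln 4) = (-5)(4^5)(1) + (-9)(4^1)(-1) = -5084.

-5084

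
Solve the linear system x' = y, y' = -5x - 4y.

Coefficient matrix A = [[0, 1], [-5, -4]].
Characteristic polynomial det(A - λI) = λ^2 + 4λ + 5 = 0.
Eigenvalues λ = -2 ± i (complex conjugate pair).
For λ=-2+i: an eigenvector is (1,-2) - i(0,-1) = (1, -2 + i).
A real fundamental pair from Re and Im of e^((-2+i)t)v: X_1 = e^(-2t)(cos(t)·(1,-2) + sin(t)·(0,-1)), X_2 = e^(-2t)(sin(t)·(1,-2) - cos(t)·(0,-1)).
General solution: c_1X_1 + c_2X_2.

x(t) = c_1e^(-2t)cos(t) + c_2e^(-2t)sin(t), y(t) = -c_1e^(-2t)sin(t) - 2c_1e^(-2t)cos(t) - 2c_2e^(-2t)sin(t) + c_2e^(-2t)cos(t)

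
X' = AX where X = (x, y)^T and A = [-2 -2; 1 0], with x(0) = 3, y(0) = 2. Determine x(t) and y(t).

x(t) = -7e^(-t)sin(t) + 3e^(-t)cos(t), y(t) = 5e^(-t)sin(t) + 2e^(-t)cos(t)

Coefficient matrix A = [[-2, -2], [1, 0]].
Characteristic polynomial det(A - λI) = λ^2 + 2λ + 2 = 0.
Eigenvalues λ = -1 ± i (complex conjugate pair).
For λ=-1+i: an eigenvector is (1,-1) - i(1,0) = (1 - i, -1).
A real fundamental pair from Re and Im of e^((-1+i)t)v: X_1 = e^(-t)(cos(t)·(1,-1) + sin(t)·(1,0)), X_2 = e^(-t)(sin(t)·(1,-1) - cos(t)·(1,0)).
General solution: c_1X_1 + c_2X_2.
Applying x(0)=3, y(0)=2 gives c_1=-2, c_2=-5.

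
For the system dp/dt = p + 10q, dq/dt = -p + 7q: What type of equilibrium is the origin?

A = [[1,10],[-1,7]]; det(A-λI) = λ^2 - 8λ + 17.
λ = 4 ± i: positive real part.

unstable spiral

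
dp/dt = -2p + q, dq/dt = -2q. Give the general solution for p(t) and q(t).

Coefficient matrix A = [[-2, 1], [0, -2]].
Characteristic polynomial det(A - λI) = λ^2 + 4λ + 4 = 0.
Single eigenvalue λ = -2 with algebraic multiplicity 2.
Eigenvector v = (1,0); generalized eigenvector w with (A-λI)w=v is (3,1).
General solution: e^(-2t)[c_1·v + c_2·(t·v + w)].

p(t) = c_1e^(-2t) + c_2te^(-2t) + 3c_2e^(-2t), q(t) = c_2e^(-2t)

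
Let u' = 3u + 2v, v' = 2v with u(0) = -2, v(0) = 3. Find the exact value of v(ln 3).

A = [[3,2],[0,2]]; eigenvalues λ = 3, 2.
Eigenvectors: (1,0) for λ=3, (2,-1) for λ=2.
From the initial condition, c_1 = 4, c_2 = -3.
v(ln 3) = (4)(3^3)(0) + (-3)(3^2)(-1) = 27.

27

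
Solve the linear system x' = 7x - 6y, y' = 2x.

Coefficient matrix A = [[7, -6], [2, 0]].
Characteristic polynomial det(A - λI) = λ^2 - 7λ + 12 = 0.
Eigenvalues λ = 3, 4.
For λ=3: (A-λI) row 1 is [4, -6], so an eigenvector is (-3, -2).
For λ=4: (A-λI) row 1 is [3, -6], so an eigenvector is (-2, -1).
General solution: C_1e^(3t)(-3,-2) + C_2e^(4t)(-2,-1).

x(t) = -3C_1e^(3t) - 2C_2e^(4t), y(t) = -2C_1e^(3t) - C_2e^(4t)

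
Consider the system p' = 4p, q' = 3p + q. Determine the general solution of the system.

Coefficient matrix A = [[4, 0], [3, 1]].
Characteristic polynomial det(A - λI) = λ^2 - 5λ + 4 = 0.
Eigenvalues λ = 4, 1.
For λ=4: (A-λI) row 2 is [3, -3], so an eigenvector is (1, 1).
For λ=1: (A-λI) row 1 is [3, 0], so an eigenvector is (0, -1).
General solution: K_1e^(4t)(1,1) + K_2e^(t)(0,-1).

p(t) = K_1e^(4t), q(t) = K_1e^(4t) - K_2e^(t)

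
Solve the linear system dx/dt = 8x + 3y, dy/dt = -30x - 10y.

Coefficient matrix A = [[8, 3], [-30, -10]].
Characteristic polynomial det(A - λI) = λ^2 + 2λ + 10 = 0.
Eigenvalues λ = -1 ± 3i (complex conjugate pair).
For λ=-1+3i: an eigenvector is (0,-1) - i(-1,3) = (0 + i, -1 - 3i).
A real fundamental pair from Re and Im of e^((-1+3i)t)v: X_1 = e^(-t)(cos(3t)·(0,-1) + sin(3t)·(-1,3)), X_2 = e^(-t)(sin(3t)·(0,-1) - cos(3t)·(-1,3)).
General solution: c_1X_1 + c_2X_2.

x(t) = -c_1e^(-t)sin(3t) + c_2e^(-t)cos(3t), y(t) = 3c_1e^(-t)sin(3t) - c_1e^(-t)cos(3t) - c_2e^(-t)sin(3t) - 3c_2e^(-t)cos(3t)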